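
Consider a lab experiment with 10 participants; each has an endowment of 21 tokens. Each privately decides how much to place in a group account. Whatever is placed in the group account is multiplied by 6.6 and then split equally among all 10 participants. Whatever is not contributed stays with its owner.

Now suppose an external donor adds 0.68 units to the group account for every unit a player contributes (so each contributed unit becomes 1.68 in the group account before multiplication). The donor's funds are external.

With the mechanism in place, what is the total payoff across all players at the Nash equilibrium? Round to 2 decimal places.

2328.48 tokens

With the mechanism, a contributed unit returns 6.6 × 1.68 / 10 = 1.1088 per unit of net cost to the contributor — now above 1 — so contributing fully is weakly dominant for every player.
At the Nash equilibrium everyone contributes 21. Group total payoff = 6.6 × 1.68 × 210 = 2328.48.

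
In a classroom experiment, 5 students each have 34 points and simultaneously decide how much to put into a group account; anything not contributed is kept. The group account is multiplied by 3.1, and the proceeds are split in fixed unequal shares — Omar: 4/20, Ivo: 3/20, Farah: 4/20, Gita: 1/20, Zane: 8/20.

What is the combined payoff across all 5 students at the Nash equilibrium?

Player j's private return per contributed unit is 3.1 × (j's share). Contributing is weakly dominant for j when that share is at least 1/3.1 = 0.3226, and contributing 0 is dominant otherwise.
Only Zane (8/20) clears that bar, contributing 34; the remaining 4 contribute 0. Total contributed: 34.
The group account pays out 3.1 × 34 = 105.40 in total (split across the unequal shares, but the aggregate is all that matters for the group sum).
The 4 free-riders keep 34 each, adding 136. Group total = 136 + 105.40 = 241.40.

241.40 points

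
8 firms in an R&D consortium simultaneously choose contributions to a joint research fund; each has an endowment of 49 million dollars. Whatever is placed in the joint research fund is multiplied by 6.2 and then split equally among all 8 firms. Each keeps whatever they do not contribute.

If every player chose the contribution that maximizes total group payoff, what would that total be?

2430.40 million dollars

Each contributed unit returns 6.200 to the group as a whole (0.7750 to each of 8 players), which exceeds 1, so the social optimum is full contribution: group total = 6.200 × 392 = 2430.40.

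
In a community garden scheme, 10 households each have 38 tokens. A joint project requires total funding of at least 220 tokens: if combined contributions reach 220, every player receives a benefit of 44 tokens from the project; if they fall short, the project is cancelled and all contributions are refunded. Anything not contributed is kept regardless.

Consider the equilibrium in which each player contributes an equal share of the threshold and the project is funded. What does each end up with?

60 tokens

Equal share of the threshold: 220/10 = 22.
At this profile no one gains by cutting their contribution: any cut drops the total below 220, the project is cancelled, contributions are refunded, and the deviator ends with 38, which is less than 38 − 22 + 44 = 60. Contributing more than 22 just wastes the excess. So contributing exactly 22 is a best response.
Each player's payoff: 38 − 22 + 44 = 60.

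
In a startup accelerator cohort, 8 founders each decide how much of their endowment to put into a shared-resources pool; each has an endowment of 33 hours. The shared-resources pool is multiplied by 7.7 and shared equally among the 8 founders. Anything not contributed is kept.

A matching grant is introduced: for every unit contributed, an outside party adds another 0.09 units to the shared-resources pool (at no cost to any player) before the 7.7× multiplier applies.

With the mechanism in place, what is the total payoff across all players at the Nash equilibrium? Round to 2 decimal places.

2215.75 hours

The effective private return per unit is now 7.7 × 1.09 / 8 = 1.0491 > 1, so every player's dominant strategy flips to full contribution.
At the Nash equilibrium everyone contributes 33. Group total payoff = 7.7 × 1.09 × 264 = 2215.75.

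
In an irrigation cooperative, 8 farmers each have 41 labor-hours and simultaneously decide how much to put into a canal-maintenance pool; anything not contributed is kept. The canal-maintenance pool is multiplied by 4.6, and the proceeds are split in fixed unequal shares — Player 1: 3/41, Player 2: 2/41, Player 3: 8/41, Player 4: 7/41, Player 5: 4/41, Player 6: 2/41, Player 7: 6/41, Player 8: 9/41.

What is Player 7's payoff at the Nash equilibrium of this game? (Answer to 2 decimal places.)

For player j, contributing a unit is worthwhile iff 4.6 × (j's share) ≥ 1, i.e. iff j's share is at least 0.2174.
Player 8 alone (share 9/41) is above the threshold, contributing 41; the remaining 7 contribute 0. Total contributed: 41.
Player 7 keeps 41 and receives 4.6 × 41 × 6/41 = 27.60 from the canal-maintenance pool, for a payoff of 68.60.

68.60 labor-hours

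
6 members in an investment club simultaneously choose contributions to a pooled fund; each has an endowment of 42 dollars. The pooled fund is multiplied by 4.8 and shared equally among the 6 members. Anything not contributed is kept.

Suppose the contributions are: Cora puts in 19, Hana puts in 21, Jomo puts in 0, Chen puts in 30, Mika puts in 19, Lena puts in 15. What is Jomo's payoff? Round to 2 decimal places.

Total contributed: 19 + 21 + 0 + 30 + 19 + 15 = 104.
Each receives 4.8 × 104 / 6 = 83.20 from the pooled fund.
Jomo keeps 42 − 0 = 42, so Jomo's payoff is 42 + 83.20 = 125.20.

125.20 dollars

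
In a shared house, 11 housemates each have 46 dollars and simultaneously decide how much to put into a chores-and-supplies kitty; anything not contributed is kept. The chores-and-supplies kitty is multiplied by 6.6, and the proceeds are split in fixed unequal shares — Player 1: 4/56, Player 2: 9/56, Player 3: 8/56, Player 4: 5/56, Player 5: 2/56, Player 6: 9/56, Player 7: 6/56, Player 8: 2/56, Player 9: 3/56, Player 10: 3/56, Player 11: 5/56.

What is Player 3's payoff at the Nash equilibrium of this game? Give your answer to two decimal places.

132.74 dollars

A player with share s gets back 6.6·s per unit contributed, so full contribution is dominant for anyone with s > 1/6.6 = 0.1515 and zero contribution is dominant for anyone below.
Player 2 and Player 6 clear that bar, contributing 46 each; the remaining 9 contribute 0. Total contributed: 92.
Player 3 keeps 46 and receives 6.6 × 92 × 8/56 = 86.74 from the chores-and-supplies kitty, for a payoff of 132.74.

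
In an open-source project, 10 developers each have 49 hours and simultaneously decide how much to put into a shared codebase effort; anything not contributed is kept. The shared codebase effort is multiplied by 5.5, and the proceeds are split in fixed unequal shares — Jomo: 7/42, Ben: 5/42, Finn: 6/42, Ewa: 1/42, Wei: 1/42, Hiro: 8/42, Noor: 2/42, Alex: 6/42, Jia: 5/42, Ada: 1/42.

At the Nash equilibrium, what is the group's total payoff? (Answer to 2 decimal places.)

For player j, contributing a unit is worthwhile iff 5.5 × (j's share) ≥ 1, i.e. iff j's share is at least 0.1818.
The only share above 0.1818 is Hiro's 8/42, contributing 49; the remaining 9 contribute 0. Total contributed: 49.
The shared codebase effort pays out 5.5 × 49 = 269.50 in total (split across the unequal shares, but the aggregate is all that matters for the group sum).
The 9 free-riders keep 49 each, adding 441. Group total = 441 + 269.50 = 710.50.

710.50 hours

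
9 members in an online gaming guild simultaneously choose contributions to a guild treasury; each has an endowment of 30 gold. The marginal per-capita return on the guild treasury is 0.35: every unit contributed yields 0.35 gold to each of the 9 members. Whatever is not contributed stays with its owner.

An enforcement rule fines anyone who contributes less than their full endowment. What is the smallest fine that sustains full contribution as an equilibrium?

Given the others contribute fully, the best deviation is to contribute 0 (any partial contribution still incurs the fine and gives up units whose private return 0.35 is below 1).
Deviating from 30 to 0 saves 30 gold but forfeits the deviator's share of the drop in the guild treasury: 0.35 × 30 = 10.50.
So the deviation gain is 30 − 10.50 = 19.50, and the fine must be at least 19.50 gold to wipe it out.

19.50 gold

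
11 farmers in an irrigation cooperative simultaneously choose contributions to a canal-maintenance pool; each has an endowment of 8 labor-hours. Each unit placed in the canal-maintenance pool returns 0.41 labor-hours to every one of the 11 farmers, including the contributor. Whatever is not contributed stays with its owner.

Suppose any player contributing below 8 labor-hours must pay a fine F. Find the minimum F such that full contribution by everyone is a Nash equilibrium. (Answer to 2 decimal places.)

Given the others contribute fully, the best deviation is to contribute 0 (any partial contribution still incurs the fine and gives up units whose private return 0.41 is below 1).
Deviating from 8 to 0 saves 8 labor-hours but forfeits the deviator's share of the drop in the canal-maintenance pool: 0.41 × 8 = 3.28.
So the deviation gain is 8 − 3.28 = 4.72, and the fine must be at least 4.72 labor-hours to wipe it out.

4.72 labor-hours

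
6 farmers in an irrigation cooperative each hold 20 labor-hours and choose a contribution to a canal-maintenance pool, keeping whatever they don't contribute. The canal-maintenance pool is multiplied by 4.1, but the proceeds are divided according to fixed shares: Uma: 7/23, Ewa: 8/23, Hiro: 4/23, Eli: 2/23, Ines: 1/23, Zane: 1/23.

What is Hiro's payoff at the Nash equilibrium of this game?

48.52 labor-hours

For player j, contributing a unit is worthwhile iff 4.1 × (j's share) ≥ 1, i.e. iff j's share is at least 0.2439.
Uma and Ewa clear that bar, contributing 20 each; the remaining 4 contribute 0. Total contributed: 40.
Hiro keeps 20 and receives 4.1 × 40 × 4/23 = 28.52 from the canal-maintenance pool, for a payoff of 48.52.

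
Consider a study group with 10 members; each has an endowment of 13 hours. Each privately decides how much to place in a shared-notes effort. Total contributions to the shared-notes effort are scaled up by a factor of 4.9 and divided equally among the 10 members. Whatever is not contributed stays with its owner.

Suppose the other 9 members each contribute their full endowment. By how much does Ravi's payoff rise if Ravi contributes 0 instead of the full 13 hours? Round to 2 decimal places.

6.63 hours

Switching from a contribution of 13 to 0 lets Ravi keep an extra 13 hours, but lowers the shared-notes effort by 13, which costs Ravi their own share of that drop: 4.9/10 × 13 = 6.37.
Net gain = 13 − 6.37 = 6.63. The private return per contributed unit (0.4900) is below 1, so free-riding is indeed the best response regardless of what the others do.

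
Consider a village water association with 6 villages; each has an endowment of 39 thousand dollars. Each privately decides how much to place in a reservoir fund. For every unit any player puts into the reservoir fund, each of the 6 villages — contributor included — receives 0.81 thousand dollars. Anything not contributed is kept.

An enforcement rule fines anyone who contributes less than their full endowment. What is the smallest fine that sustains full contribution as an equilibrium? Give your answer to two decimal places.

7.41 thousand dollars

Given the others contribute fully, the best deviation is to contribute 0 (any partial contribution still incurs the fine and gives up units whose private return 0.81 is below 1).
Deviating from 39 to 0 saves 39 thousand dollars but forfeits the deviator's share of the drop in the reservoir fund: 0.81 × 39 = 31.59.
So the deviation gain is 39 − 31.59 = 7.41, and the fine must be at least 7.41 thousand dollars to wipe it out.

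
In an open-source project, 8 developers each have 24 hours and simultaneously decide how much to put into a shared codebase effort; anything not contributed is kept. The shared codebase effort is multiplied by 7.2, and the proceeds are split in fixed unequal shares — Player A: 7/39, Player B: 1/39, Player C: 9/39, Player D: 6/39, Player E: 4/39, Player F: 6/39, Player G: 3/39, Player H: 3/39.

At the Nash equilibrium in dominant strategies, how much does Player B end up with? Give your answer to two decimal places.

For player j, contributing a unit is worthwhile iff 7.2 × (j's share) ≥ 1, i.e. iff j's share is at least 0.1389.
Player A, Player C, Player D and Player F are above the threshold, contributing 24 each; the remaining 4 contribute 0. Total contributed: 96.
Player B keeps 24 and receives 7.2 × 96 × 1/39 = 17.72 from the shared codebase effort, for a payoff of 41.72.

41.72 hours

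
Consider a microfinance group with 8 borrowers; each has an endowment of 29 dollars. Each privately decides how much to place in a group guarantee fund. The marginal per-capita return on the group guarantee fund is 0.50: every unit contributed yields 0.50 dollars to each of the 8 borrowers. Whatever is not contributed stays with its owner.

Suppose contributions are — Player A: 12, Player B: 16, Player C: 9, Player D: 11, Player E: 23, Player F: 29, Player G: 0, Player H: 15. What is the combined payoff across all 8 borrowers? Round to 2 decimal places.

577.00 dollars

Total contributed: 12 + 16 + 9 + 11 + 23 + 29 + 0 + 15 = 115; total kept: 8 × 29 − 115 = 117.
The group guarantee fund pays out 0.50 × 8 × 115 = 460.00 in aggregate.
Group total = 117 + 460.00 = 577.00.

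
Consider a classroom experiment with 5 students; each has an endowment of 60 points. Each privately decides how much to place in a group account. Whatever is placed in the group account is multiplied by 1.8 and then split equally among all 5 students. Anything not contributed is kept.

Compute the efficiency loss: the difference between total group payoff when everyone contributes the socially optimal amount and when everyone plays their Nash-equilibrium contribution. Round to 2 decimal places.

240.00 points

Each contributed unit returns 1.8/5 = 0.3600 to its contributor — below 1 — so contributing 0 is dominant for every player. At the Nash equilibrium everyone keeps their 60, and the group total is 5 × 60 = 300.
Each contributed unit returns 1.800 to the group as a whole (0.3600 to each of 5 players), which exceeds 1, so the social optimum is full contribution: group total = 1.800 × 300 = 540.00.
Efficiency loss = 540.00 − 300 = 240.00.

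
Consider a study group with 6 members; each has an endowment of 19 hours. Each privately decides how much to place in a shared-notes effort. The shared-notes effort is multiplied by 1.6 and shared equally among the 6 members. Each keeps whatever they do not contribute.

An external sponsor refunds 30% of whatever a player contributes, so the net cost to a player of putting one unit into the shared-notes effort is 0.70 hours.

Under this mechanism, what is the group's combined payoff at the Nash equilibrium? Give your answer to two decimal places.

With the mechanism, a contributed unit returns (1.6/6) / 0.70 = 0.3810 per unit of net cost — still below 1 — so contributing 0 remains dominant for every player.
At the Nash equilibrium no one contributes; group total payoff = 6 × 19 = 114.

114.00 hours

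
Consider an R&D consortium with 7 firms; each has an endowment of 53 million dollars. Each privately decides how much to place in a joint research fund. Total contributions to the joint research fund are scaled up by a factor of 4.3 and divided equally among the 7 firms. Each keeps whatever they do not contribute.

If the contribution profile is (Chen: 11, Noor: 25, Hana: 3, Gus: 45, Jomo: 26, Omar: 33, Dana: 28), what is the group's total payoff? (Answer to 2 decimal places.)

Total contributed: 11 + 25 + 3 + 45 + 26 + 33 + 28 = 171; total kept: 7 × 53 − 171 = 200.
The joint research fund pays out 4.3 × 171 = 735.30 in aggregate.
Group total = 200 + 735.30 = 935.30.

935.30 million dollars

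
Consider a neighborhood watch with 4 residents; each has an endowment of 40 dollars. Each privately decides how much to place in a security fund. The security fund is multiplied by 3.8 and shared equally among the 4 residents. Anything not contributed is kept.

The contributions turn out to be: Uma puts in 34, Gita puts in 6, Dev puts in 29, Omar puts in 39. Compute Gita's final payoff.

Total contributed: 34 + 6 + 29 + 39 = 108.
Each receives 3.8 × 108 / 4 = 102.60 from the security fund.
Gita keeps 40 − 6 = 34, so Gita's payoff is 34 + 102.60 = 136.60.

136.60 dollars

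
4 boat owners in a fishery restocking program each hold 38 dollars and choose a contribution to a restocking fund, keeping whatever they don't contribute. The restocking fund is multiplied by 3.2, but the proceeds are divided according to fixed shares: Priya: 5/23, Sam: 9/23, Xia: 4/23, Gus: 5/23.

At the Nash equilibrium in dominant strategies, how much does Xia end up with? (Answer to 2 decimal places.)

Each unit j contributes comes back to j as 3.2 × (j's share), so j prefers to contribute only if that share exceeds 1/3.2 = 0.3125; otherwise keeping the unit dominates.
Only Sam (9/23) clears that bar, contributing 38; the remaining 3 contribute 0. Total contributed: 38.
Xia keeps 38 and receives 3.2 × 38 × 4/23 = 21.15 from the restocking fund, for a payoff of 59.15.

59.15 dollars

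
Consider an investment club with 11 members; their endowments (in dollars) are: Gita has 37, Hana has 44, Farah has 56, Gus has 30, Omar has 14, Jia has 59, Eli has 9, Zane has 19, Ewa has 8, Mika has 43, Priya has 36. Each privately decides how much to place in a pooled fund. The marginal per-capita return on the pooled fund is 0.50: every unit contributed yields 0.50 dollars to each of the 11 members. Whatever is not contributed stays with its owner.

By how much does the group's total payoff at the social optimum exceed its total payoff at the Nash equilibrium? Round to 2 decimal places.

The private return per contributed unit is 0.50 < 1 for everyone, so the Nash equilibrium is zero contribution and the group total is Σ E_j = 37 + 44 + 56 + 30 + 14 + 59 + 9 + 19 + 8 + 43 + 36 = 355.
Each contributed unit returns 5.500 to the group, so the social optimum is full contribution by everyone: group total = 5.500 × 355 = 1952.50.
Efficiency loss = (5.500 − 1) × 355 = 1597.50.

1597.50 dollars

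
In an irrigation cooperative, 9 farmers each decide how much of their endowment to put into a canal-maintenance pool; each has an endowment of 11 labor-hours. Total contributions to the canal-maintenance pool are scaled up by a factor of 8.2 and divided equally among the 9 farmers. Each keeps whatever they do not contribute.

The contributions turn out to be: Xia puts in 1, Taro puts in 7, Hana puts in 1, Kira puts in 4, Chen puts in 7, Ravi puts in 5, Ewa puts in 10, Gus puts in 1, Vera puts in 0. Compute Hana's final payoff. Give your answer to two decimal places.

Total contributed: 1 + 7 + 1 + 4 + 7 + 5 + 10 + 1 + 0 = 36.
Each receives 8.2 × 36 / 9 = 32.80 from the canal-maintenance pool.
Hana keeps 11 − 1 = 10, so Hana's payoff is 10 + 32.80 = 42.80.

42.80 labor-hours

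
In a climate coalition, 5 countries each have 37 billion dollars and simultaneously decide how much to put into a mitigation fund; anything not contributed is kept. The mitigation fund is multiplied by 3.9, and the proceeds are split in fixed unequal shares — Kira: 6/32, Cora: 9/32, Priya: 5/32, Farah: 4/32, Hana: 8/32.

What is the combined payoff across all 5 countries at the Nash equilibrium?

For player j, contributing a unit is worthwhile iff 3.9 × (j's share) ≥ 1, i.e. iff j's share is at least 0.2564.
Only Cora (9/32) clears that bar, contributing 37; the remaining 4 contribute 0. Total contributed: 37.
The mitigation fund pays out 3.9 × 37 = 144.30 in total (split across the unequal shares, but the aggregate is all that matters for the group sum).
The 4 free-riders keep 37 each, adding 148. Group total = 148 + 144.30 = 292.30.

292.30 billion dollars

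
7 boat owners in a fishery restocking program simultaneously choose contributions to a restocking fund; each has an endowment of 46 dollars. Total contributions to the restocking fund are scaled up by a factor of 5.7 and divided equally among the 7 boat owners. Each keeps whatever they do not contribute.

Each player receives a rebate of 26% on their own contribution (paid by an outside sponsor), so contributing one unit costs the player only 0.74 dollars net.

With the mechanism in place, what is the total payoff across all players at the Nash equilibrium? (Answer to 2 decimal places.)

1919.12 dollars

With the mechanism, a contributed unit returns (5.7/7) / 0.74 = 1.1004 per unit of net cost to the contributor — now above 1 — so contributing fully is weakly dominant for every player.
So the Nash equilibrium is full contribution by all 7; the group earns 7 × (46 × 0.26 + 5.7 × 46) = 1919.12.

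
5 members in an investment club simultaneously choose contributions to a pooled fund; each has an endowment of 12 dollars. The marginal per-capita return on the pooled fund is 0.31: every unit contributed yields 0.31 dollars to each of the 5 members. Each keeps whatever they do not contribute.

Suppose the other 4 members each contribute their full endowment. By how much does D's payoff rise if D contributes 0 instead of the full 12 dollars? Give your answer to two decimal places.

8.28 dollars

Switching from a contribution of 12 to 0 lets D keep an extra 12 dollars, but lowers the pooled fund by 12, which costs D their own share of that drop: 0.31 × 12 = 3.72.
Net gain = 12 − 3.72 = 8.28. The private return per contributed unit (0.31) is below 1, so free-riding is indeed the best response regardless of what the others do.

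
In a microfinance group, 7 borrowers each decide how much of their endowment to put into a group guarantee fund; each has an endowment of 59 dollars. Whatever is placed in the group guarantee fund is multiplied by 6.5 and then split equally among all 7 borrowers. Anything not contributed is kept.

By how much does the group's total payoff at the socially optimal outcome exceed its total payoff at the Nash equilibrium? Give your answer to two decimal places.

Each contributed unit returns 6.5/7 = 0.9286 to its contributor — below 1 — so contributing 0 is dominant for every player. At the Nash equilibrium everyone keeps their 59, and the group total is 7 × 59 = 413.
Each contributed unit returns 6.500 to the group as a whole (0.9286 to each of 7 players), which exceeds 1, so the social optimum is full contribution: group total = 6.500 × 413 = 2684.50.
Efficiency loss = 2684.50 − 413 = 2271.50.

2271.50 dollars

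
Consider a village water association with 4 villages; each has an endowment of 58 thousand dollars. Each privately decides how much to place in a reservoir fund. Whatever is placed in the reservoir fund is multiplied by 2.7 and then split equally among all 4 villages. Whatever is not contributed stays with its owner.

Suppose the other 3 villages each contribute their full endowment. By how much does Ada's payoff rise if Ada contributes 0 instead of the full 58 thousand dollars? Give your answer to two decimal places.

Switching from a contribution of 58 to 0 lets Ada keep an extra 58 thousand dollars, but lowers the reservoir fund by 58, which costs Ada their own share of that drop: 2.7/4 × 58 = 39.15.
Net gain = 58 − 39.15 = 18.85. The private return per contributed unit (0.6750) is below 1, so free-riding is indeed the best response regardless of what the others do.

18.85 thousand dollars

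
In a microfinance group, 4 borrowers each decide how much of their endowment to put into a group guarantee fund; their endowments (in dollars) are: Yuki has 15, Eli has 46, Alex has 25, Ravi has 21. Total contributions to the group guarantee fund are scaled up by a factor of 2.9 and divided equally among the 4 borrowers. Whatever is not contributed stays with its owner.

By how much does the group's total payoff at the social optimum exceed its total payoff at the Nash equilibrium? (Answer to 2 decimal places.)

203.30 dollars

The private return per contributed unit is 2.9/4 = 0.7250 < 1 for every player regardless of endowment, so the Nash equilibrium is zero contribution and the group total is Σ E_j = 15 + 46 + 25 + 21 = 107.
Each contributed unit returns 2.900 to the group, so the social optimum is full contribution by everyone: group total = 2.900 × 107 = 310.30.
Efficiency loss = (2.900 − 1) × 107 = 203.30.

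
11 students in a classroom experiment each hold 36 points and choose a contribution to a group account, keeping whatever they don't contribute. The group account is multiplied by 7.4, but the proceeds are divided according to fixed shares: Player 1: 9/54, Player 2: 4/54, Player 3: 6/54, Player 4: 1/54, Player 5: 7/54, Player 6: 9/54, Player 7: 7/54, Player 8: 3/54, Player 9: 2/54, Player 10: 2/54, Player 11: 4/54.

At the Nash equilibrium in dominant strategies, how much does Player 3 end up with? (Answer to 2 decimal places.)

95.20 points

Each unit j contributes comes back to j as 7.4 × (j's share), so j prefers to contribute only if that share exceeds 1/7.4 = 0.1351; otherwise keeping the unit dominates.
The shares above 0.1351 belong to Player 1 and Player 6, contributing 36 each; the remaining 9 contribute 0. Total contributed: 72.
Player 3 keeps 36 and receives 7.4 × 72 × 6/54 = 59.20 from the group account, for a payoff of 95.20.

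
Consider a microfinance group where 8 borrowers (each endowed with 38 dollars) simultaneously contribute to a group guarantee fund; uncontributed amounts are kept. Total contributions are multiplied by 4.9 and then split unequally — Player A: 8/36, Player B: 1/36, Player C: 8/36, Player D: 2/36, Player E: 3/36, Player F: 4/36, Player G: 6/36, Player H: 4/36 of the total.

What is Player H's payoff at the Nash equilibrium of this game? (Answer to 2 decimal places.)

Each unit j contributes comes back to j as 4.9 × (j's share), so j prefers to contribute only if that share exceeds 1/4.9 = 0.2041; otherwise keeping the unit dominates.
Player A and Player C clear that bar, contributing 38 each; the remaining 6 contribute 0. Total contributed: 76.
Player H keeps 38 and receives 4.9 × 76 × 4/36 = 41.38 from the group guarantee fund, for a payoff of 79.38.

79.38 dollars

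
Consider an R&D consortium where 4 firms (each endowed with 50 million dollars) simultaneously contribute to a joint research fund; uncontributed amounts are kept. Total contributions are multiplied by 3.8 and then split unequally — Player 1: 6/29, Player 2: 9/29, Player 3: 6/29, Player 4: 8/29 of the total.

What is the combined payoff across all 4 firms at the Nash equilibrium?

For player j, contributing a unit is worthwhile iff 3.8 × (j's share) ≥ 1, i.e. iff j's share is at least 0.2632.
The shares above 0.2632 belong to Player 2 and Player 4, contributing 50 each; the remaining 2 contribute 0. Total contributed: 100.
The joint research fund pays out 3.8 × 100 = 380.00 in total (split across the unequal shares, but the aggregate is all that matters for the group sum).
The 2 free-riders keep 50 each, adding 100. Group total = 100 + 380.00 = 480.00.

480.00 million dollars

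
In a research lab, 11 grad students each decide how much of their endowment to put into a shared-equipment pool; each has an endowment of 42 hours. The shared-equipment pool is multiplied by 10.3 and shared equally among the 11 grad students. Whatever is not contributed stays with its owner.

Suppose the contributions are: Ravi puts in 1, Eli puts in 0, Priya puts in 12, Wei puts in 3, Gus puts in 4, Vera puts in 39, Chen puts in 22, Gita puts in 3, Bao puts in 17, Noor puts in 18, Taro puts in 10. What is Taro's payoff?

Total contributed: 1 + 0 + 12 + 3 + 4 + 39 + 22 + 3 + 17 + 18 + 10 = 129.
Each receives 10.3 × 129 / 11 = 120.79 from the shared-equipment pool.
Taro keeps 42 − 10 = 32, so Taro's payoff is 32 + 120.79 = 152.79.

152.79 hours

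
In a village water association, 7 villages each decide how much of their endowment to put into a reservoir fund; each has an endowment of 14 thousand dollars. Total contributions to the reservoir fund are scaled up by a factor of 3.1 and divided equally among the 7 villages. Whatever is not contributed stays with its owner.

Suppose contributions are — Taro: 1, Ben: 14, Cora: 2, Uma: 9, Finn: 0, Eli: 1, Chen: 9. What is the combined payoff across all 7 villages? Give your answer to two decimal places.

Total contributed: 1 + 14 + 2 + 9 + 0 + 1 + 9 = 36; total kept: 7 × 14 − 36 = 62.
The reservoir fund pays out 3.1 × 36 = 111.60 in aggregate.
Group total = 62 + 111.60 = 173.60.

173.60 thousand dollars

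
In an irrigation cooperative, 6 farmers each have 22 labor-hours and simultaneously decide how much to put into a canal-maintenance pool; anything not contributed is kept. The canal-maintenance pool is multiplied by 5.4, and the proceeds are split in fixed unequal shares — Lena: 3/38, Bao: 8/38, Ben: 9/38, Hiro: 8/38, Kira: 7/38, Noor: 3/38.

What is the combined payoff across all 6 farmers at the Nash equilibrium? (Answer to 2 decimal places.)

422.40 labor-hours

A player with share s gets back 5.4·s per unit contributed, so full contribution is dominant for anyone with s > 1/5.4 = 0.1852 and zero contribution is dominant for anyone below.
The shares above 0.1852 belong to Bao, Ben and Hiro, contributing 22 each; the remaining 3 contribute 0. Total contributed: 66.
The canal-maintenance pool pays out 5.4 × 66 = 356.40 in total (split across the unequal shares, but the aggregate is all that matters for the group sum).
The 3 free-riders keep 22 each, adding 66. Group total = 66 + 356.40 = 422.40.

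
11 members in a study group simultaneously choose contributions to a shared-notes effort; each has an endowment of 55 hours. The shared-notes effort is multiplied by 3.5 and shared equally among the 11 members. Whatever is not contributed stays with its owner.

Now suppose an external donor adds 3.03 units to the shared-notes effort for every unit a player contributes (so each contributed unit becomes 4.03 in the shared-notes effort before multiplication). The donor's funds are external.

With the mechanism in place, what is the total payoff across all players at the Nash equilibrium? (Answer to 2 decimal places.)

With the mechanism, a contributed unit returns 3.5 × 4.03 / 11 = 1.2823 per unit of net cost to the contributor — now above 1 — so contributing fully is weakly dominant for every player.
At the Nash equilibrium everyone contributes 55. Group total payoff = 3.5 × 4.03 × 605 = 8533.53.

8533.53 hours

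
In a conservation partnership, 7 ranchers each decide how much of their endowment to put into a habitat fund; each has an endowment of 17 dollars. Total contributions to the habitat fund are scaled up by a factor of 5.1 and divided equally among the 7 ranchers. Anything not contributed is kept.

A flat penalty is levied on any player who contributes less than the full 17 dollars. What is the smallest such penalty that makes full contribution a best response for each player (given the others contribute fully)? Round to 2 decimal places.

4.61 dollars

Given the others contribute fully, the best deviation is to contribute 0 (any partial contribution still incurs the fine and gives up units whose private return 0.7286 is below 1).
Deviating from 17 to 0 saves 17 dollars but forfeits the deviator's share of the drop in the habitat fund: 5.1/7 × 17 = 12.39.
So the deviation gain is 17 − 12.39 = 4.61, and the fine must be at least 4.61 dollars to wipe it out.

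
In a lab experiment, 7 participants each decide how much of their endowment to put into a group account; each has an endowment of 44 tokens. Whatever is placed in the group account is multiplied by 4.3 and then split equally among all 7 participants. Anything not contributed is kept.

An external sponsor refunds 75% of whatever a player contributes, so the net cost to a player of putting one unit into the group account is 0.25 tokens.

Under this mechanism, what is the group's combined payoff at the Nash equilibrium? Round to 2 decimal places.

1555.40 tokens

Under the mechanism each unit contributed yields (4.3/7) / 0.25 = 2.4571 back to its contributor per unit of net cost, which exceeds 1, making full contribution the dominant choice for everyone.
At the Nash equilibrium everyone contributes 44. Group total payoff = 7 × (44 × 0.75 + 4.3 × 44) = 1555.40.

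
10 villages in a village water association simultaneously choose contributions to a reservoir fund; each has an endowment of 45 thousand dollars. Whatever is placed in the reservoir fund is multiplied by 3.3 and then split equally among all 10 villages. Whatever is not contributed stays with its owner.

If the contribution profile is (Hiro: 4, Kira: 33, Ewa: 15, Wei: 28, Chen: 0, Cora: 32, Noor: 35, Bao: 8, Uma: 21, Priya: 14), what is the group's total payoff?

887.00 thousand dollars

Total contributed: 4 + 33 + 15 + 28 + 0 + 32 + 35 + 8 + 21 + 14 = 190; total kept: 10 × 45 − 190 = 260.
The reservoir fund pays out 3.3 × 190 = 627.00 in aggregate.
Group total = 260 + 627.00 = 887.00.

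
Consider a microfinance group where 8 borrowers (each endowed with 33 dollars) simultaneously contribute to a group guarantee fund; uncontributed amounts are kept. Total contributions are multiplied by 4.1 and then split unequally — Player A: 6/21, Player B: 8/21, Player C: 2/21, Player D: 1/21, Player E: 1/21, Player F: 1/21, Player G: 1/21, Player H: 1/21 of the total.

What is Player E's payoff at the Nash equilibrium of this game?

45.89 dollars

A player with share s gets back 4.1·s per unit contributed, so full contribution is dominant for anyone with s > 1/4.1 = 0.2439 and zero contribution is dominant for anyone below.
Player A and Player B are above the threshold, contributing 33 each; the remaining 6 contribute 0. Total contributed: 66.
Player E keeps 33 and receives 4.1 × 66 × 1/21 = 12.89 from the group guarantee fund, for a payoff of 45.89.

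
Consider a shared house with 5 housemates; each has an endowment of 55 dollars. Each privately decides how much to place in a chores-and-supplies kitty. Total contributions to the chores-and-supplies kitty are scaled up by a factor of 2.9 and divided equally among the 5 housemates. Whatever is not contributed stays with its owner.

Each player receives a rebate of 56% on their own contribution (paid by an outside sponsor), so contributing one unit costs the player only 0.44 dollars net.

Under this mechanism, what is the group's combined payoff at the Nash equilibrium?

With the mechanism, a contributed unit returns (2.9/5) / 0.44 = 1.3182 per unit of net cost to the contributor — now above 1 — so contributing fully is weakly dominant for every player.
So the Nash equilibrium is full contribution by all 5; the group earns 5 × (55 × 0.56 + 2.9 × 55) = 951.50.

951.50 dollars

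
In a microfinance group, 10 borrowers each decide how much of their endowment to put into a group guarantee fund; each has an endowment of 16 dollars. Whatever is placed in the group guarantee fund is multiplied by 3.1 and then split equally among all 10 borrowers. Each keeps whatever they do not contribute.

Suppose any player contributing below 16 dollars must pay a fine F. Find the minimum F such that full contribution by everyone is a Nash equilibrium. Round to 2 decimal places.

Given the others contribute fully, the best deviation is to contribute 0 (any partial contribution still incurs the fine and gives up units whose private return 0.3100 is below 1).
Deviating from 16 to 0 saves 16 dollars but forfeits the deviator's share of the drop in the group guarantee fund: 3.1/10 × 16 = 4.96.
So the deviation gain is 16 − 4.96 = 11.04, and the fine must be at least 11.04 dollars to wipe it out.

11.04 dollars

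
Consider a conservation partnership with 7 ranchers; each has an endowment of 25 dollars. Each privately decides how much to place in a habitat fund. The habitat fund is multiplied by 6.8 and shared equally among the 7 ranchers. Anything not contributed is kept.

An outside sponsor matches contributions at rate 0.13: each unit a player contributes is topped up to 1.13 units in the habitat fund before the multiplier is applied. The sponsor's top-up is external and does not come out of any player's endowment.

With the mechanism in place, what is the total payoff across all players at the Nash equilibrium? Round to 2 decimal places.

1344.70 dollars

With the mechanism, a contributed unit returns 6.8 × 1.13 / 7 = 1.0977 per unit of net cost to the contributor — now above 1 — so contributing fully is weakly dominant for every player.
So the Nash equilibrium is full contribution by all 7; the group earns 6.8 × 1.13 × 175 = 1344.70.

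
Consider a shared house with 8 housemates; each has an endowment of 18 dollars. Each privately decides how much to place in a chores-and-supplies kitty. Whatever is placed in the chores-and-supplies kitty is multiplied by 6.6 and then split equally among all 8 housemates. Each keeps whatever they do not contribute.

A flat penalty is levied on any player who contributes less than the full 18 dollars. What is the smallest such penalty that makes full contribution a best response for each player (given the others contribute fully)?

Given the others contribute fully, the best deviation is to contribute 0 (any partial contribution still incurs the fine and gives up units whose private return 0.8250 is below 1).
Deviating from 18 to 0 saves 18 dollars but forfeits the deviator's share of the drop in the chores-and-supplies kitty: 6.6/8 × 18 = 14.85.
So the deviation gain is 18 − 14.85 = 3.15, and the fine must be at least 3.15 dollars to wipe it out.

3.15 dollars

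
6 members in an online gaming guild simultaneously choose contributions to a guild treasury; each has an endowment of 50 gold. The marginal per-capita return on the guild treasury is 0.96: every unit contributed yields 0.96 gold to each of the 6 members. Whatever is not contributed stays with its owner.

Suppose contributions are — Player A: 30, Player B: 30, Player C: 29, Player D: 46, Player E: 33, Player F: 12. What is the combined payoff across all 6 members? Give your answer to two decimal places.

1156.80 gold

Total contributed: 30 + 30 + 29 + 46 + 33 + 12 = 180; total kept: 6 × 50 − 180 = 120.
The guild treasury pays out 0.96 × 6 × 180 = 1036.80 in aggregate.
Group total = 120 + 1036.80 = 1156.80.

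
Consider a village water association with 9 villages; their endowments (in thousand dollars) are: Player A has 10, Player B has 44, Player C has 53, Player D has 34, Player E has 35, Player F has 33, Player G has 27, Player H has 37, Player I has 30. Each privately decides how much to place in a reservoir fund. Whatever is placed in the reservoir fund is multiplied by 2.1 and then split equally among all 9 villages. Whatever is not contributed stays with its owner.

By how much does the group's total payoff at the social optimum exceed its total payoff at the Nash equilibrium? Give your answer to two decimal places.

The private return per contributed unit is 2.1/9 = 0.2333 < 1 for every player regardless of endowment, so the Nash equilibrium is zero contribution and the group total is Σ E_j = 10 + 44 + 53 + 34 + 35 + 33 + 27 + 37 + 30 = 303.
Each contributed unit returns 2.100 to the group, so the social optimum is full contribution by everyone: group total = 2.100 × 303 = 636.30.
Efficiency loss = (2.100 − 1) × 303 = 333.30.

333.30 thousand dollars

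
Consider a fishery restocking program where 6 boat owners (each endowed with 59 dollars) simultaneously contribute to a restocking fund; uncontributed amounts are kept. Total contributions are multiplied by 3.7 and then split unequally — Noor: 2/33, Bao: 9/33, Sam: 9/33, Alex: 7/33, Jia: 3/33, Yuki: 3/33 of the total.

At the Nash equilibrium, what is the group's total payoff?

672.60 dollars

Player j's private return per contributed unit is 3.7 × (j's share). Contributing is weakly dominant for j when that share is at least 1/3.7 = 0.2703, and contributing 0 is dominant otherwise.
Bao and Sam are above the threshold, contributing 59 each; the remaining 4 contribute 0. Total contributed: 118.
The restocking fund pays out 3.7 × 118 = 436.60 in total (split across the unequal shares, but the aggregate is all that matters for the group sum).
The 4 free-riders keep 59 each, adding 236. Group total = 236 + 436.60 = 672.60.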